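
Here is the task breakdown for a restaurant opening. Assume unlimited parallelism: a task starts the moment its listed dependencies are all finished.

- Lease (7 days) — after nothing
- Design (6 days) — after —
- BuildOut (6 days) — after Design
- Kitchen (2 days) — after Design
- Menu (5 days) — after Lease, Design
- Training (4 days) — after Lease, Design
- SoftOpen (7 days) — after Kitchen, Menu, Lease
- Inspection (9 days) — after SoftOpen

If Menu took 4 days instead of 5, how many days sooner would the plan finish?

Actual critical path: Lease→Menu→SoftOpen→Inspection = 7+5+7+9 = 28 ⇒ 28 days.
Menu is on the critical path; changing it to 4 makes that path 27 days.
The critical path is still Lease→Menu→SoftOpen→Inspection; finish is now 27 days.
Change in finish: 27 − 28 = -1 days.

1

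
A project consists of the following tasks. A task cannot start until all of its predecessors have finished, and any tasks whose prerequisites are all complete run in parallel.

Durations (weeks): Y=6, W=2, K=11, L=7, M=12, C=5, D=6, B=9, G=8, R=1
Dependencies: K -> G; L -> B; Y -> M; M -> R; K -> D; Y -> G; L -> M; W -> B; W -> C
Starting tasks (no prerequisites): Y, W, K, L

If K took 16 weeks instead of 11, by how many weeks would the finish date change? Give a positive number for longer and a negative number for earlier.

Actual critical path: L→M→R = 7+12+1 = 20 ⇒ 20 weeks.
K has 1 week of float (longest path through it is 19).
Now K→G = 16+8 = 24 is longest, so the finish becomes 24 weeks.
Change in finish: 24 − 20 = +4 weeks.

4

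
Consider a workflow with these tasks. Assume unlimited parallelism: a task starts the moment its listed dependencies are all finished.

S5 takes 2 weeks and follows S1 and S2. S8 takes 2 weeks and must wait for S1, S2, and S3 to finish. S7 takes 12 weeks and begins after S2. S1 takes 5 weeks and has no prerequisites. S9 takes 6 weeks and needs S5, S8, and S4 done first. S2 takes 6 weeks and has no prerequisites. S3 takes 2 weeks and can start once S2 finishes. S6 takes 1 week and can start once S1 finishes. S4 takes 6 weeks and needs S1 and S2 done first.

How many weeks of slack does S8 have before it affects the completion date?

S2→S4→S9 = 6+6+6 = 18 sets the makespan at 18 weeks.
S8 finishes as early as 10 and must finish by 12.
Slack of S8 = 10 − 8 = 2 weeks.

2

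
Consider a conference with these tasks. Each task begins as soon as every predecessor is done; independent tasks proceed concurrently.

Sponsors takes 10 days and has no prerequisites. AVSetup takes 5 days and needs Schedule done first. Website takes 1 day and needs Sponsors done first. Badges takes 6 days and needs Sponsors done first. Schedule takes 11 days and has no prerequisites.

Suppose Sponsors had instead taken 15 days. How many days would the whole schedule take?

21

The binding path is Sponsors→Badges = 10+6 = 16; finish at 16 days.
Sponsors is on the critical path; changing it to 15 makes that path 21 days.
That remains the longest chain; total 21 days.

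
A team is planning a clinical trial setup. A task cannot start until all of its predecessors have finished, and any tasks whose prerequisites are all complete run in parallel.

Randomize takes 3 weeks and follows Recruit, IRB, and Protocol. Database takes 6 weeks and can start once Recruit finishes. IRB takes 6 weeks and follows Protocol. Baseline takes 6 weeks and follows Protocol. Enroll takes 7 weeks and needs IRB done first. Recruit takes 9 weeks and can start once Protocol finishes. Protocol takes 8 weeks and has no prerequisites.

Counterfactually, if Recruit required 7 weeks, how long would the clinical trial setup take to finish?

As given, the longest chain is Protocol→Recruit→Database = 8+9+6 = 23, so the finish is 23 weeks.
Recruit lies on that path, so at 7 weeks the path becomes 21 weeks.
Now Protocol→IRB→Enroll = 8+6+7 = 21 is longest, so the finish becomes 21 weeks.

21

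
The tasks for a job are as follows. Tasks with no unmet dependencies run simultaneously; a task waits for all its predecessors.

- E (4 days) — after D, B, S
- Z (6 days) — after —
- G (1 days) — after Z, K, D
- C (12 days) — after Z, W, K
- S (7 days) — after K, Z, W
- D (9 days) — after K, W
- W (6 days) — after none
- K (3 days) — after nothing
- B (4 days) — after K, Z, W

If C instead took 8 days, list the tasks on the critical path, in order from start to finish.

W, D, E

The binding path is W→D→E = 6+9+4 = 19; finish at 19 days.
C is off the critical path — its longest chain is 18 days, giving 1 of slack.
The critical path is still W→D→E; finish is now 19 days.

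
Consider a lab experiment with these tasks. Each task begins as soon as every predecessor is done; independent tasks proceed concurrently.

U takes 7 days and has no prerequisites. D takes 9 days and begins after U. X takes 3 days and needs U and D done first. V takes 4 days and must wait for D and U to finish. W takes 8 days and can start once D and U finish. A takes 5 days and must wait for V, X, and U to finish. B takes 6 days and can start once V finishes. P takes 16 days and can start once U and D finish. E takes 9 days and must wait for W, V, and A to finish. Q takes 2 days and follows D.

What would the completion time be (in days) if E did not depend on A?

33

Original critical path: U→D→V→A→E = 7+9+4+5+9 = 34 ⇒ 34 days.
Without A→E, E's earliest start moves from 25 to 24.
After: U→D→W→E = 7+9+8+9 = 33 → 33 days.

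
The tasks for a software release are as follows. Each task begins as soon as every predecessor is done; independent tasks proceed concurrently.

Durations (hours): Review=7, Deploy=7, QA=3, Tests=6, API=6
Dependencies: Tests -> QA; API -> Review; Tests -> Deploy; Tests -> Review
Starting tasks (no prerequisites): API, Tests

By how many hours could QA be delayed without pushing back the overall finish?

API→Review = 6+7 = 13 sets the makespan at 13 hours.
Longest path through QA: 9 hours (earliest finish 9, latest finish 13).
Float = 13 − 9 = 4.

4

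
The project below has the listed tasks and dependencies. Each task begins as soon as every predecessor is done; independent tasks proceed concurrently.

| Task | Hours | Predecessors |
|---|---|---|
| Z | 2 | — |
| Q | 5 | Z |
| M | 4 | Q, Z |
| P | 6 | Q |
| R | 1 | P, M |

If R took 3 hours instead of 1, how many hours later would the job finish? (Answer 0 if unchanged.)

Baseline: Z→Q→P→R = 2+5+6+1 = 14 → 14 hours.
R lies on that path, so at 3 hours the path becomes 16 hours.
No other chain overtakes it, so the finish is 16 hours.
Change in finish: 16 − 14 = +2 hours.

2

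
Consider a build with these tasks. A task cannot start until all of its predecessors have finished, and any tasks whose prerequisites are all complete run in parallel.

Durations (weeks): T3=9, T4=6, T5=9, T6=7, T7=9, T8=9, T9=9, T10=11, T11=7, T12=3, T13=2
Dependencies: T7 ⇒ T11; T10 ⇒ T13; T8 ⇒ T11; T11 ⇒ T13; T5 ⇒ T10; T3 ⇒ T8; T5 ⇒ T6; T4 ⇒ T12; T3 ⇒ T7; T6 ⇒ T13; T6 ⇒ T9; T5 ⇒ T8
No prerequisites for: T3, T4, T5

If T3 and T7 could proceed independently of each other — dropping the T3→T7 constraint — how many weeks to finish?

Original critical path: T3→T7→T11→T13 = 9+9+7+2 = 27 ⇒ 27 weeks.
Without T3→T7, T7's earliest start moves from 9 to 0.
The longest chain is now T3→T8→T11→T13 = 9+9+7+2 = 27, so the project takes 27 weeks.

27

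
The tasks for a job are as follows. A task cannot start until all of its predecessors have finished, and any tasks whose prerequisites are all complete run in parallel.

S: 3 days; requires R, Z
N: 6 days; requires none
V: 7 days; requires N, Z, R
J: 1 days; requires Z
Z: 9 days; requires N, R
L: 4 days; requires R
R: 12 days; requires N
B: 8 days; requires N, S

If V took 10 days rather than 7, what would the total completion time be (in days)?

Actual critical path: N→R→Z→S→B = 6+12+9+3+8 = 38 ⇒ 38 days.
The longest path through V is only 34 days, so V has float 4.
That remains the longest chain; total 38 days.

38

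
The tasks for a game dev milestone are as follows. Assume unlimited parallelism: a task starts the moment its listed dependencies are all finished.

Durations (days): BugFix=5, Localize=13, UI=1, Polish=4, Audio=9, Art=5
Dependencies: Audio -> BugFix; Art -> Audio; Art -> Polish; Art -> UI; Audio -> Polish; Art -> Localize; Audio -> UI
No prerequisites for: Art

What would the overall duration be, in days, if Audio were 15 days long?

Critical path before the change: Art→Audio→BugFix = 5+9+5 = 19 giving 19 days.
Audio lies on that path, so at 15 days the path becomes 25 days.
That remains the longest chain; total 25 days.

25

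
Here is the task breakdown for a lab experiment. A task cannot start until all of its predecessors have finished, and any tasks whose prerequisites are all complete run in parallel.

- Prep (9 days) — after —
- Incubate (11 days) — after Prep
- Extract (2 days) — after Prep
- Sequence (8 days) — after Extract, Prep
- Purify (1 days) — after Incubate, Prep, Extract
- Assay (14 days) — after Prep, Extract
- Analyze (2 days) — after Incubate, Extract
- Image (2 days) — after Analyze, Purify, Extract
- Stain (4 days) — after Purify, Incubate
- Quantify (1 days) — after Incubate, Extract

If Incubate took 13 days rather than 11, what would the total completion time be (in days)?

As given, the longest chain is Prep→Incubate→Purify→Stain = 9+11+1+4 = 25, so the finish is 25 days.
Incubate is on the critical path; changing it to 13 makes that path 27 days.
The critical path is still Prep→Incubate→Purify→Stain; finish is now 27 days.

27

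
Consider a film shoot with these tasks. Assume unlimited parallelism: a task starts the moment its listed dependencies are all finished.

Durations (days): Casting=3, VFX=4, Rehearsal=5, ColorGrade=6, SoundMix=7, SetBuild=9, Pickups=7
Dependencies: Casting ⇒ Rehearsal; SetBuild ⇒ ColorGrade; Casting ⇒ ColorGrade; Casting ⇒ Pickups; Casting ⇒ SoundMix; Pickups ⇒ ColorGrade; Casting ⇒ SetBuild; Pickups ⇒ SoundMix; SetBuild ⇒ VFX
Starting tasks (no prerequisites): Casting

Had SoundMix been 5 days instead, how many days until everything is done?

Actual critical path: Casting→SetBuild→ColorGrade = 3+9+6 = 18 ⇒ 18 days.
SoundMix has 1 day of float (longest path through it is 17).
The critical path is still Casting→SetBuild→ColorGrade; finish is now 18 days.

18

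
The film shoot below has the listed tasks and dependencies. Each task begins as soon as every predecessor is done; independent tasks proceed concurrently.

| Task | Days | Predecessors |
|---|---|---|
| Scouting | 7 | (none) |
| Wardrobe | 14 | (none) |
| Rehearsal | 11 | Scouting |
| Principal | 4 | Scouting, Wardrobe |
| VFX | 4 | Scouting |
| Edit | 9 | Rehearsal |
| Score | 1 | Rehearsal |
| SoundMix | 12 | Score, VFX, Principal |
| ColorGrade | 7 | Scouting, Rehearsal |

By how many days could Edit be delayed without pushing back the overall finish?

Scouting→Rehearsal→Score→SoundMix = 7+11+1+12 = 31 sets the makespan at 31 days.
Edit finishes as early as 27 and must finish by 31.
So Edit can slip 31 − 27 = 4 days.

4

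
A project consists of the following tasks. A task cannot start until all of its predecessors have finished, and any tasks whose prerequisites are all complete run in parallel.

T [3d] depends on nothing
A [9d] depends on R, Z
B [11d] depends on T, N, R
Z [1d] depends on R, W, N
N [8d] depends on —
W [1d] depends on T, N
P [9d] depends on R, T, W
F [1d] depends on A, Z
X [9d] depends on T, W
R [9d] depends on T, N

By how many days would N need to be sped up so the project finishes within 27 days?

Current finish: 28 days; target: 27.
N is on every critical path, so each day cut from N cuts the finish by one (this holds down to a finish of 23).
Need 28 − 27 = 1 day off N → N becomes 7 days, finish becomes 27.

1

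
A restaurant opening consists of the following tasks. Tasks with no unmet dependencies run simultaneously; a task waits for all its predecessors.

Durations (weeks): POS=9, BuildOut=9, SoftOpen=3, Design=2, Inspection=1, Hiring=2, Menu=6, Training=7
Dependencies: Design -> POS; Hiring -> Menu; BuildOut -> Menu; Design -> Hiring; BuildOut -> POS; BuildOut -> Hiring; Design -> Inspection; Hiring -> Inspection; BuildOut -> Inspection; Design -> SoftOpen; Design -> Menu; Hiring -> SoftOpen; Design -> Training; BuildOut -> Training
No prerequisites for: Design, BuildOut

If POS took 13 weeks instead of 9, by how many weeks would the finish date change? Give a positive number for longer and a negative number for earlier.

Baseline: BuildOut→POS = 9+9 = 18 → 18 weeks.
POS is on the critical path; changing it to 13 makes that path 22 weeks.
The critical path is still BuildOut→POS; finish is now 22 weeks.
Change in finish: 22 − 18 = +4 weeks.

4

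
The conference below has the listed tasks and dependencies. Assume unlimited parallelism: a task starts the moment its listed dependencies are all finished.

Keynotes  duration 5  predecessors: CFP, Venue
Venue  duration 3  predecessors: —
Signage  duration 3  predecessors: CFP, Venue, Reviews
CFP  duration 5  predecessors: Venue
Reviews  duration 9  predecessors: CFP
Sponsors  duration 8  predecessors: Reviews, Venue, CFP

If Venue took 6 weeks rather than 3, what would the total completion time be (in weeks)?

Actual critical path: Venue→CFP→Reviews→Sponsors = 3+5+9+8 = 25 ⇒ 25 weeks.
Since Venue is critical, the +3 change carries straight to that chain (now 28 weeks).
No other chain overtakes it, so the finish is 28 weeks.

28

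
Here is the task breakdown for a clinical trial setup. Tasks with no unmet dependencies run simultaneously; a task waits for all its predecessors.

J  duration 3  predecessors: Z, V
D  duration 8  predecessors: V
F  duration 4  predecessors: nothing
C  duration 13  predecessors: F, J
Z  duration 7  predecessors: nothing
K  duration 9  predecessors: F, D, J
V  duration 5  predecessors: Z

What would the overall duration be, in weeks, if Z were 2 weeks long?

Actual critical path: Z→V→D→K = 7+5+8+9 = 29 ⇒ 29 weeks.
Z lies on that path, so at 2 weeks the path becomes 24 weeks.
The critical path is still Z→V→D→K; finish is now 24 weeks.

24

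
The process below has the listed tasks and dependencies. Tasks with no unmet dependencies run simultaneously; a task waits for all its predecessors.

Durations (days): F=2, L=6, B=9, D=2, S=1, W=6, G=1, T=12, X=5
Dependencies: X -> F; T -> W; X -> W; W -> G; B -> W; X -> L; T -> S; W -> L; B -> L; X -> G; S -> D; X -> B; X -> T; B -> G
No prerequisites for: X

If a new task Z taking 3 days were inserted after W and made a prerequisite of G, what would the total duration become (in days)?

29

Originally the project takes 29 days.
With Z inserted, G now waits for max(B, W, X, Z).
New critical path: X→T→W→L = 5+12+6+6 = 29 ⇒ 29 days.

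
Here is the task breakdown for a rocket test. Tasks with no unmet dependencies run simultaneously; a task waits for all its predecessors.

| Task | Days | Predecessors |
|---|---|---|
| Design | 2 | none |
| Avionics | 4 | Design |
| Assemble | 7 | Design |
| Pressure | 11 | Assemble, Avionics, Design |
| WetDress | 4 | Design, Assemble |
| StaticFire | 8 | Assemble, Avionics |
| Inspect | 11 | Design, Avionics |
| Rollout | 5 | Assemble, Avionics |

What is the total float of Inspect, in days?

Critical path: Design→Assemble→Pressure = 2+7+11 = 20, so the finish is 20 days.
The longest chain containing Inspect totals 17 days.
Slack of Inspect = 9 − 6 = 3 days.

3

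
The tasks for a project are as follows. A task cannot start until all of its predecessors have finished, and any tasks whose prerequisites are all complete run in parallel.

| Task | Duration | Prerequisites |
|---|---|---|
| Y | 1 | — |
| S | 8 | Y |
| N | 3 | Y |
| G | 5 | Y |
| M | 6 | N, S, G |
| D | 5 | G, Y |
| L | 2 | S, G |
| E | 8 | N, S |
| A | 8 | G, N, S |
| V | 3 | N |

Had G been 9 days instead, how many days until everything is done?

As given, the longest chain is Y→S→E = 1+8+8 = 17, so the finish is 17 days.
G has 3 days of float (longest path through it is 14).
Now Y→G→A = 1+9+8 = 18 is longest, so the finish becomes 18 days.

18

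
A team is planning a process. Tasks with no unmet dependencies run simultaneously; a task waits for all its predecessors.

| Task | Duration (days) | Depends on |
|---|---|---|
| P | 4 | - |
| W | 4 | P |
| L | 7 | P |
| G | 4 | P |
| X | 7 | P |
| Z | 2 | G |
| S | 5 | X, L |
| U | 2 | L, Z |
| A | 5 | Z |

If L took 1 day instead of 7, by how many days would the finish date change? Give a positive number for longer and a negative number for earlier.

0

Baseline: P→L→S = 4+7+5 = 16 → 16 days.
L is on the critical path; changing it to 1 makes that path 10 days.
Now P→X→S = 4+7+5 = 16 is longest, so the finish becomes 16 days.
Change in finish: 16 − 16 = +0 days.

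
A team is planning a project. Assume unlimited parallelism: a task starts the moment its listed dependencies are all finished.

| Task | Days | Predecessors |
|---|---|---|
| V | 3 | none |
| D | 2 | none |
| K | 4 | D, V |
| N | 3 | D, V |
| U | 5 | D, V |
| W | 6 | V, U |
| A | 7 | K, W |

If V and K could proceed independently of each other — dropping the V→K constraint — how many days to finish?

21

Original critical path: V→U→W→A = 3+5+6+7 = 21 ⇒ 21 days.
Without V→K, K's earliest start moves from 3 to 2.
After: V→U→W→A = 3+5+6+7 = 21 → 21 days.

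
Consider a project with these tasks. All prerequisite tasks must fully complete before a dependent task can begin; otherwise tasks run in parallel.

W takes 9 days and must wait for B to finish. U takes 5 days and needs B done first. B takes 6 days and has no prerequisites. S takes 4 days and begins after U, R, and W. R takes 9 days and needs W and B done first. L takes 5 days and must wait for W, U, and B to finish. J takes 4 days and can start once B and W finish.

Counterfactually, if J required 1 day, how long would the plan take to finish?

Baseline: B→W→R→S = 6+9+9+4 = 28 → 28 days.
J is off the critical path — its longest chain is 19 days, giving 9 of slack.
The critical path is still B→W→R→S; finish is now 28 days.

28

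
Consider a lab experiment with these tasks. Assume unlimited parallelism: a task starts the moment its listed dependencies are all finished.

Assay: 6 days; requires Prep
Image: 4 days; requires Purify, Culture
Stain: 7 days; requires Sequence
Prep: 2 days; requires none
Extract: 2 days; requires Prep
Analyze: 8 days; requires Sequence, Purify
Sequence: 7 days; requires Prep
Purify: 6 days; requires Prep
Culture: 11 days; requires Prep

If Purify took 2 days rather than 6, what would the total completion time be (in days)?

17

Baseline: Prep→Culture→Image = 2+11+4 = 17 → 17 days.
The longest path through Purify is only 16 days, so Purify has float 1.
No other chain overtakes it, so the finish is 17 days.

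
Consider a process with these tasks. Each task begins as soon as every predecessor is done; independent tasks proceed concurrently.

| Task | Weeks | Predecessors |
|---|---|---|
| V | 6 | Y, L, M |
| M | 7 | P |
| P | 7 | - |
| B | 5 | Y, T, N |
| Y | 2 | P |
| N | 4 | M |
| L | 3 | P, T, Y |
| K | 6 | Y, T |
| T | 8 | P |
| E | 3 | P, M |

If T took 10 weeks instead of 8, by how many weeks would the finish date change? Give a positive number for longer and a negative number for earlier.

2

The binding path is P→T→L→V = 7+8+3+6 = 24; finish at 24 weeks.
Since T is critical, the +2 change carries straight to that chain (now 26 weeks).
The critical path is still P→T→L→V; finish is now 26 weeks.
Change in finish: 26 − 24 = +2 weeks.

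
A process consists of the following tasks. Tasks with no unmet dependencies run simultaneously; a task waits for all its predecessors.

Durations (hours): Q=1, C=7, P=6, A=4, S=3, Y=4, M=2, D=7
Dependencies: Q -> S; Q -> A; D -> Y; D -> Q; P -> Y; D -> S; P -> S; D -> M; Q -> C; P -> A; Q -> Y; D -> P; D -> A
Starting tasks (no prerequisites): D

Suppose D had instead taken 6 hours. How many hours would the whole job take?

As given, the longest chain is D→P→Y = 7+6+4 = 17, so the finish is 17 hours.
D lies on that path, so at 6 hours the path becomes 16 hours.
No other chain overtakes it, so the finish is 16 hours.

16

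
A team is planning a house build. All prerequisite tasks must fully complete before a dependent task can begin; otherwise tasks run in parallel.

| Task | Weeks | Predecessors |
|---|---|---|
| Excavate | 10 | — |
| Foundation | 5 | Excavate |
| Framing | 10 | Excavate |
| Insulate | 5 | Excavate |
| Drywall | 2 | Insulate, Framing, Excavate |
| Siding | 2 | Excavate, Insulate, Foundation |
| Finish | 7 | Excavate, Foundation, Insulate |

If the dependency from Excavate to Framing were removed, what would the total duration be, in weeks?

22

Original critical path: Excavate→Foundation→Finish = 10+5+7 = 22 ⇒ 22 weeks.
Without Excavate→Framing, Framing's earliest start moves from 10 to 0.
After: Excavate→Foundation→Finish = 10+5+7 = 22 → 22 weeks.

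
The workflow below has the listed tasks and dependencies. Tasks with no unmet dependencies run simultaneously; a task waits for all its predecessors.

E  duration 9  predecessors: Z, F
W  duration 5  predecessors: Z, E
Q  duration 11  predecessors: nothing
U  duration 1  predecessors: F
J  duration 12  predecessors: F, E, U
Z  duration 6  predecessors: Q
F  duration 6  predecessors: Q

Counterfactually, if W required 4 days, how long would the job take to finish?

38

Actual critical path: Q→F→E→J = 11+6+9+12 = 38 ⇒ 38 days.
W has 7 days of float (longest path through it is 31).
The critical path is still Q→F→E→J; finish is now 38 days.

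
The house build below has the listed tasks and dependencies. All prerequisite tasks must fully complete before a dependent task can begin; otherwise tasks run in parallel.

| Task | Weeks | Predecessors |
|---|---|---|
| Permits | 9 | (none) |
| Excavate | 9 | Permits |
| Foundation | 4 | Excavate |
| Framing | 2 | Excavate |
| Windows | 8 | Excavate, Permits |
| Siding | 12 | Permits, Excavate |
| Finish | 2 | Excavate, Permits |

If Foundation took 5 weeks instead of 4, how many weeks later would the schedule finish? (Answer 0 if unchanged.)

As given, the longest chain is Permits→Excavate→Siding = 9+9+12 = 30, so the finish is 30 weeks.
The longest path through Foundation is only 22 weeks, so Foundation has float 8.
The critical path is still Permits→Excavate→Siding; finish is now 30 weeks.
Change in finish: 30 − 30 = +0 weeks.

0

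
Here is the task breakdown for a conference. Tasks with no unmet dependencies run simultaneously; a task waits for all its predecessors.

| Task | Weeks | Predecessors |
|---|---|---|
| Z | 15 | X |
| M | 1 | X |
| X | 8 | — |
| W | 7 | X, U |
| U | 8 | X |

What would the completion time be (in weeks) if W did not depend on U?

Before: longest chain X→U→W = 8+8+7 = 23, finish 23.
Without U→W, W's earliest start moves from 16 to 8.
New critical path: X→Z = 8+15 = 23 ⇒ 23 weeks.

23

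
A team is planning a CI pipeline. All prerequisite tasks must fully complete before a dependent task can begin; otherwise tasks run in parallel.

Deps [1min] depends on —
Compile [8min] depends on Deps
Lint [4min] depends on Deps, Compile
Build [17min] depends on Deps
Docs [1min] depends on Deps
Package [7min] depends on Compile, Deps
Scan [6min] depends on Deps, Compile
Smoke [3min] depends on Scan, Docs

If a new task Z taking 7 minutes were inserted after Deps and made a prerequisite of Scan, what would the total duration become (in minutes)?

Originally the schedule takes 18 minutes.
With Z inserted, Scan now waits for max(Deps, Compile, Z).
New critical path: Deps→Compile→Scan→Smoke = 1+8+6+3 = 18 ⇒ 18 minutes.

18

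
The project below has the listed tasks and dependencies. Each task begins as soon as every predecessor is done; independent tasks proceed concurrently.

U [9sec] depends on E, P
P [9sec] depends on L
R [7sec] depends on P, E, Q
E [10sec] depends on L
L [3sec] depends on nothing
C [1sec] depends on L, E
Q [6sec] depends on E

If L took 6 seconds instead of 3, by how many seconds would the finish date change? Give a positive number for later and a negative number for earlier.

Baseline: L→E→Q→R = 3+10+6+7 = 26 → 26 seconds.
L lies on that path, so at 6 seconds the path becomes 29 seconds.
The critical path is still L→E→Q→R; finish is now 29 seconds.
Change in finish: 29 − 26 = +3 seconds.

3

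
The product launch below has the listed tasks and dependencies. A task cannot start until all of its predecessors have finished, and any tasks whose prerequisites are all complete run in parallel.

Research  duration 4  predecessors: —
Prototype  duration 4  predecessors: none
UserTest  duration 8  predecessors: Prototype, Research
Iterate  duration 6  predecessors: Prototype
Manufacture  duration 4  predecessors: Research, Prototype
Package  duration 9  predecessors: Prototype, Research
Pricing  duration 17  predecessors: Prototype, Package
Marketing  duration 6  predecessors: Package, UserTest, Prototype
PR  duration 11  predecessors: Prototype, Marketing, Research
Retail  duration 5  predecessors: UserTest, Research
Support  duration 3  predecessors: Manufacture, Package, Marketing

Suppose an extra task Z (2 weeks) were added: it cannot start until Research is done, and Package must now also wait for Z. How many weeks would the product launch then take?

Originally the product launch takes 30 weeks.
With Z inserted, Package now waits for max(Prototype, Research, Z).
New critical path: Research→Z→Package→Pricing = 4+2+9+17 = 32 ⇒ 32 weeks.

32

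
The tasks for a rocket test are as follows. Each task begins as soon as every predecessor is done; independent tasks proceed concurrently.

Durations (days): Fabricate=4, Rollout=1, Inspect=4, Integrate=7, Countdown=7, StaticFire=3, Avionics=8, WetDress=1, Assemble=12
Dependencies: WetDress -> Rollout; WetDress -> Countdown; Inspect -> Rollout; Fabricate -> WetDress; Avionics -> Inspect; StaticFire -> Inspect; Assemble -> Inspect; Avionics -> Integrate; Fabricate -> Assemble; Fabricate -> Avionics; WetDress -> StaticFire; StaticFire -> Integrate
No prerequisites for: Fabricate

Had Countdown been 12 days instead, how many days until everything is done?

Critical path before the change: Fabricate→Assemble→Inspect→Rollout = 4+12+4+1 = 21 giving 21 days.
Countdown is off the critical path — its longest chain is 12 days, giving 9 of slack.
That remains the longest chain; total 21 days.

21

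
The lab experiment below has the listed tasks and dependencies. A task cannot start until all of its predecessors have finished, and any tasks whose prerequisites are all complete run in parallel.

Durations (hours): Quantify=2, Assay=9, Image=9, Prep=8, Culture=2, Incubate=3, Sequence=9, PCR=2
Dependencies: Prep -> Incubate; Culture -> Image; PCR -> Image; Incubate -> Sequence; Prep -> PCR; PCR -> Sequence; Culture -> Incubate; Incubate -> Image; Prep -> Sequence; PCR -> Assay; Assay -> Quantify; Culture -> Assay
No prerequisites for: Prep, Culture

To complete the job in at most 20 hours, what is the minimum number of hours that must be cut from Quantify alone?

1

Current finish: 21 hours; target: 20.
Quantify is on every critical path, so each hour cut from Quantify cuts the finish by one (this holds down to a finish of 20).
Need 21 − 20 = 1 hour off Quantify → Quantify becomes 1 hour, finish becomes 20.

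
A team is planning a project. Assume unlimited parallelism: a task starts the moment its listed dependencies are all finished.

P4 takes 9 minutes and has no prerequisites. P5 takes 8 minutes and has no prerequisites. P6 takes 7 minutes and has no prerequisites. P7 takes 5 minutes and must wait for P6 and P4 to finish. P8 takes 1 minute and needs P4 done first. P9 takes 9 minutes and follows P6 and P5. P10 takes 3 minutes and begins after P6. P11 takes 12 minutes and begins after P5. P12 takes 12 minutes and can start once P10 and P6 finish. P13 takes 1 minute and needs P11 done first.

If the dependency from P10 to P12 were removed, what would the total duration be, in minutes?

Original critical path: P6→P10→P12 = 7+3+12 = 22 ⇒ 22 minutes.
Without P10→P12, P12's earliest start moves from 10 to 7.
New critical path: P5→P11→P13 = 8+12+1 = 21 ⇒ 21 minutes.

21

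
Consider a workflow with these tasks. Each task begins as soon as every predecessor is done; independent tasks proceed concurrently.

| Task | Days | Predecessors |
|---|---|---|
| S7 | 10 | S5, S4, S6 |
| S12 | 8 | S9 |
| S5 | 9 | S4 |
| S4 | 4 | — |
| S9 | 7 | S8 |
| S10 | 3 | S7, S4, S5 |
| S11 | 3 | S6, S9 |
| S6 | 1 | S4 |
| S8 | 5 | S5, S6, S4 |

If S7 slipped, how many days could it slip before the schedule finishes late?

S4→S5→S8→S9→S12 = 4+9+5+7+8 = 33 sets the makespan at 33 days.
Longest path through S7: 26 days (earliest finish 23, latest finish 30).
Float = 33 − 26 = 7.

7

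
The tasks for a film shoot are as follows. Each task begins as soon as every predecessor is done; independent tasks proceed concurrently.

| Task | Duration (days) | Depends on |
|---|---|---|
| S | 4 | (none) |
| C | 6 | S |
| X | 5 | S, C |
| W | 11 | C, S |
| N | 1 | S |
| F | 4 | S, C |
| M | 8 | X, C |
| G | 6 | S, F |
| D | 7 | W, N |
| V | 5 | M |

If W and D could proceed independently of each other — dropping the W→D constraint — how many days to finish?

28

Before: longest chain S→C→X→M→V = 4+6+5+8+5 = 28, finish 28.
Without W→D, D's earliest start moves from 21 to 5.
New critical path: S→C→X→M→V = 4+6+5+8+5 = 28 ⇒ 28 days.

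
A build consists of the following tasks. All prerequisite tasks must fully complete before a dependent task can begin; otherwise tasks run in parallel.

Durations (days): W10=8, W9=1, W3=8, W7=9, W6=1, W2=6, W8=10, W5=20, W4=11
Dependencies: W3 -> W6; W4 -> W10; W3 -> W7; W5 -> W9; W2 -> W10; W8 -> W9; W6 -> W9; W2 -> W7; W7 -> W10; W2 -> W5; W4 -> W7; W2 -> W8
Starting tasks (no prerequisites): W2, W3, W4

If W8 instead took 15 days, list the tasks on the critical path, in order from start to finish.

W4, W7, W10

Actual critical path: W4→W7→W10 = 11+9+8 = 28 ⇒ 28 days.
W8 is off the critical path — its longest chain is 17 days, giving 11 of slack.
The critical path is still W4→W7→W10; finish is now 28 days.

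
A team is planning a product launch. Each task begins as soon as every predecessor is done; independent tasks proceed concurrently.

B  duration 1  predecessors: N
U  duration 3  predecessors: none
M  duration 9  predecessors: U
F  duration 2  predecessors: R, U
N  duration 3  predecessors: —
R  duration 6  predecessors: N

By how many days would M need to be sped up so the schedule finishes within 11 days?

1

Current finish: 12 days; target: 11.
M is on every critical path, so each day cut from M cuts the finish by one (this holds down to a finish of 11).
Need 12 − 11 = 1 day off M → M becomes 8 days, finish becomes 11.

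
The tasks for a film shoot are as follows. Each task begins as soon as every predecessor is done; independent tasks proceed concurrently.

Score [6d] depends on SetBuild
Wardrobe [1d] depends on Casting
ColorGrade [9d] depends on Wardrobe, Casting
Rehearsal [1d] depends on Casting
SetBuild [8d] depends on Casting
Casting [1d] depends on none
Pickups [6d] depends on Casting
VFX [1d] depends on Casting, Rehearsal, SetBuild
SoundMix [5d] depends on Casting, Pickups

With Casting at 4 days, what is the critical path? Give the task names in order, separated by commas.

As given, the longest chain is Casting→SetBuild→Score = 1+8+6 = 15, so the finish is 15 days.
Casting lies on that path, so at 4 days the path becomes 18 days.
The critical path is still Casting→SetBuild→Score; finish is now 18 days.

Casting, SetBuild, Score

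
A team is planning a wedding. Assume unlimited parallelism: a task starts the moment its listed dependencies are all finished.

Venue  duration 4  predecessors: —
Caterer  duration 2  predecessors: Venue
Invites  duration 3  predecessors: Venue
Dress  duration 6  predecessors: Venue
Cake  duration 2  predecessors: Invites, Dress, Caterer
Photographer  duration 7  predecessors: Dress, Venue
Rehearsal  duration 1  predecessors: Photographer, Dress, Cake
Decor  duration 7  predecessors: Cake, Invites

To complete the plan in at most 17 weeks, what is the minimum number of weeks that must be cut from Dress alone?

2

Current finish: 19 weeks; target: 17.
Dress is on every critical path, so each week cut from Dress cuts the finish by one (this holds down to a finish of 16).
Need 19 − 17 = 2 weeks off Dress → Dress becomes 4 weeks, finish becomes 17.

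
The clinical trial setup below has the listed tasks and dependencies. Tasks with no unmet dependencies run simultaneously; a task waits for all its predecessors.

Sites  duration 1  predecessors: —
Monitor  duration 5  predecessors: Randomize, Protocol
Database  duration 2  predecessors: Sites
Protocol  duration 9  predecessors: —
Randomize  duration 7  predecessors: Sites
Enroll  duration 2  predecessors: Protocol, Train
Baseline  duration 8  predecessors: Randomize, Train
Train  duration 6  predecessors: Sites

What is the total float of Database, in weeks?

13

Critical path: Sites→Randomize→Baseline = 1+7+8 = 16, so the finish is 16 weeks.
Database finishes as early as 3 and must finish by 16.
Slack of Database = 14 − 1 = 13 weeks.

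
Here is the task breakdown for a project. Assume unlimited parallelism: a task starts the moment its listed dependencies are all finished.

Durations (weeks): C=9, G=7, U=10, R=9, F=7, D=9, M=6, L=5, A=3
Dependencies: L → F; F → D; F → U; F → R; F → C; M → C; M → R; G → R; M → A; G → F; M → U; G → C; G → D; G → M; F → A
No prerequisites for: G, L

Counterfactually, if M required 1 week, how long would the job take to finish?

24

Critical path before the change: G→F→U = 7+7+10 = 24 giving 24 weeks.
M is off the critical path — its longest chain is 23 weeks, giving 1 of slack.
That remains the longest chain; total 24 weeks.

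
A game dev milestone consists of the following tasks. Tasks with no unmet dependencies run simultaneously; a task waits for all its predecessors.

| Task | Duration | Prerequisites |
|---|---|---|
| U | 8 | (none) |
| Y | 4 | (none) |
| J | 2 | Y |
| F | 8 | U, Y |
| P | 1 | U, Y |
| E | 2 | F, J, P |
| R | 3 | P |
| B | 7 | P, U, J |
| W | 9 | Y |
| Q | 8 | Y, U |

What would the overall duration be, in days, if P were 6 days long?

As given, the longest chain is U→F→E = 8+8+2 = 18, so the finish is 18 days.
The longest path through P is only 16 days, so P has float 2.
The binding chain switches to U→P→B = 8+6+7 = 21; finish 21 days.

21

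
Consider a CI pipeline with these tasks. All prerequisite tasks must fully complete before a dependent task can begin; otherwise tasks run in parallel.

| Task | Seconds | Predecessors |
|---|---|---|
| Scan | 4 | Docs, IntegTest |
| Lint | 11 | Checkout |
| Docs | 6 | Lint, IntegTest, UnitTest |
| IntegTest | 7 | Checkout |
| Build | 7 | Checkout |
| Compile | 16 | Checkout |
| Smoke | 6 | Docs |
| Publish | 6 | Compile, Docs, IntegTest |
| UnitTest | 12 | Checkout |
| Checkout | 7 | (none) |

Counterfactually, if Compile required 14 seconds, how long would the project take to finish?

31

The binding path is Checkout→UnitTest→Docs→Publish = 7+12+6+6 = 31; finish at 31 seconds.
The longest path through Compile is only 29 seconds, so Compile has float 2.
No other chain overtakes it, so the finish is 31 seconds.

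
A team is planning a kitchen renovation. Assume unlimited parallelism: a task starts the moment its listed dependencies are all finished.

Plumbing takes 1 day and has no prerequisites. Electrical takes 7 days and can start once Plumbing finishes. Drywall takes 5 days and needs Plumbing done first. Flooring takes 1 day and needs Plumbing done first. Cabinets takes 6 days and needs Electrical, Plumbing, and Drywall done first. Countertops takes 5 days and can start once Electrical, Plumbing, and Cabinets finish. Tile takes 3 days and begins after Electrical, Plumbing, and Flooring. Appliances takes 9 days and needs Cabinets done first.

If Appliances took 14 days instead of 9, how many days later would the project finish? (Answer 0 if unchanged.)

As given, the longest chain is Plumbing→Electrical→Cabinets→Appliances = 1+7+6+9 = 23, so the finish is 23 days.
Appliances is on the critical path; changing it to 14 makes that path 28 days.
That remains the longest chain; total 28 days.
Change in finish: 28 − 23 = +5 days.

5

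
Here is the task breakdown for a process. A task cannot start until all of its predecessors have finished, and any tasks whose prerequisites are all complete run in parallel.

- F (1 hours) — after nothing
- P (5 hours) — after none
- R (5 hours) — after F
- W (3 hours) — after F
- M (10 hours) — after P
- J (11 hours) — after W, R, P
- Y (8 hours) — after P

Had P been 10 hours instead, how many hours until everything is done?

21

Critical path before the change: F→R→J = 1+5+11 = 17 giving 17 hours.
P has 1 hour of float (longest path through it is 16).
New critical path: P→J = 10+11 = 21 ⇒ 21 hours.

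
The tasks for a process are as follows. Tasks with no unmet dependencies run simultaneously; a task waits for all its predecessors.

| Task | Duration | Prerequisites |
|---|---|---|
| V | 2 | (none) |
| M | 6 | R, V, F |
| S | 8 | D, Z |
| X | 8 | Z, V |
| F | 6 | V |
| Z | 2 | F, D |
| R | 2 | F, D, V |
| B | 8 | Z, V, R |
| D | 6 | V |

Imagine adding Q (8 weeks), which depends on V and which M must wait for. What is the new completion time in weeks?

18

Originally the process takes 18 weeks.
With Q inserted, M now waits for max(R, V, F, Q).
New critical path: V→D→Z→B = 2+6+2+8 = 18 ⇒ 18 weeks.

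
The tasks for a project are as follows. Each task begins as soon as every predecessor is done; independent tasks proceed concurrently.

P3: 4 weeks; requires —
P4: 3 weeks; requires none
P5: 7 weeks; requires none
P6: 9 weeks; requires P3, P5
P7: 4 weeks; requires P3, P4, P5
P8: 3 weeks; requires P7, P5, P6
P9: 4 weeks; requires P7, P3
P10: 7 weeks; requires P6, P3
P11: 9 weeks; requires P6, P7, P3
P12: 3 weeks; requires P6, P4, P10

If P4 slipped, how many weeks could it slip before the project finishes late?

The longest chain is P5→P6→P10→P12 = 7+9+7+3 = 26; overall finish 26 weeks.
Longest path through P4: 16 weeks (earliest finish 3, latest finish 13).
So P4 can slip 13 − 3 = 10 weeks.

10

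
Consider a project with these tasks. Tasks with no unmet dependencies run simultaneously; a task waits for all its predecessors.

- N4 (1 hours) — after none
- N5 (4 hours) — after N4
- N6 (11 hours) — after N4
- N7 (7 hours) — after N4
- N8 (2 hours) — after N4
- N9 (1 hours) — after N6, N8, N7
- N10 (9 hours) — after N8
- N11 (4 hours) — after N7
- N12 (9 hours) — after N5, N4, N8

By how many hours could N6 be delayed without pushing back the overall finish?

Critical path: N4→N5→N12 = 1+4+9 = 14, so the finish is 14 hours.
N6 finishes as early as 12 and must finish by 13.
Float = 14 − 13 = 1.

1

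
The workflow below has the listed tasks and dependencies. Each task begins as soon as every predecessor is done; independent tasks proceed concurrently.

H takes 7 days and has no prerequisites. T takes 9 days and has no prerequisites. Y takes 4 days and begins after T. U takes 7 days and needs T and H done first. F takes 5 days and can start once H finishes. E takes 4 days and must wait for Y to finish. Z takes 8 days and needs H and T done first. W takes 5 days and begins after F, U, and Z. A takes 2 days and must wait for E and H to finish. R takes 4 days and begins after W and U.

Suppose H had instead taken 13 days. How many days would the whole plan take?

Actual critical path: T→Z→W→R = 9+8+5+4 = 26 ⇒ 26 days.
H has 2 days of float (longest path through it is 24).
Now H→Z→W→R = 13+8+5+4 = 30 is longest, so the finish becomes 30 days.

30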